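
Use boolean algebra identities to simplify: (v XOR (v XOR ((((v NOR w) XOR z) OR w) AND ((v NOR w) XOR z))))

By XOR self-cancellation ((E XOR v) XOR v = E) then absorption (E AND (E OR v) = E):
= ((v NOR w) XOR z)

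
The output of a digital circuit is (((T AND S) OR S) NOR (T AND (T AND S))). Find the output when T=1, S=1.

Substituting: (((1 AND 1) OR 1) NOR (1 AND (1 AND 1)))
= 0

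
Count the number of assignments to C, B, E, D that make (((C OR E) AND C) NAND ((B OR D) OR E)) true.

Satisfying assignments: (0,0,0,0), (0,0,0,1), (0,0,1,0), (0,0,1,1), (0,1,0,0), (0,1,0,1), (0,1,1,0), (0,1,1,1), (1,0,0,0)
Count: 9 out of 16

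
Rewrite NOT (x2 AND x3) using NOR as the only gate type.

(((x2 NOR x2) NOR (x3 NOR x3)) NOR ((x2 NOR x2) NOR (x3 NOR x3)))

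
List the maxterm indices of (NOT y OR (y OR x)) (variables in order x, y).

ΠM() = TRUE (no maxterms)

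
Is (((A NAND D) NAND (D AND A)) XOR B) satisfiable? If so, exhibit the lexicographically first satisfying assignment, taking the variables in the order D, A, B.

D=0, A=0, B=0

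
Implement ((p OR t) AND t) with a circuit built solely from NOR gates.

((((p NOR t) NOR (p NOR t)) NOR ((p NOR t) NOR (p NOR t))) NOR (t NOR t))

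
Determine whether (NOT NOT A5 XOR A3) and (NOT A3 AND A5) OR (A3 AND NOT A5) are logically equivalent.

Yes, they are equivalent — the two output columns agree on all 4 assignments:
A3 | A5 | Expression 1 | Expression 2
-------------------------------------
0 | 0 | 0 | 0
0 | 1 | 1 | 1
1 | 0 | 1 | 1
1 | 1 | 0 | 0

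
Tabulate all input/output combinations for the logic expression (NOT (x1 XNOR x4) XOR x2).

x4 | x1 | x2 | Output
---------------------
0 | 0 | 0 | 0
0 | 0 | 1 | 1
0 | 1 | 0 | 1
0 | 1 | 1 | 0
1 | 0 | 0 | 1
1 | 0 | 1 | 0
1 | 1 | 0 | 0
1 | 1 | 1 | 1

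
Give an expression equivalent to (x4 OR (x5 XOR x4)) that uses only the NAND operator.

((x4 NAND x4) NAND (((x5 NAND (x5 NAND x4)) NAND (x4 NAND (x5 NAND x4))) NAND ((x5 NAND (x5 NAND x4)) NAND (x4 NAND (x5 NAND x4)))))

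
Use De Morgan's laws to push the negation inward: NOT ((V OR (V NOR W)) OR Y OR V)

NOT (V OR (V NOR W)) AND NOT Y AND NOT V
De Morgan's: NOT(OR of terms) = AND of negations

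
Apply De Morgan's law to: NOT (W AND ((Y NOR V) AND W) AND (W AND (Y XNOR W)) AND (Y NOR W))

NOT W OR NOT ((Y NOR V) AND W) OR NOT (W AND (Y XNOR W)) OR NOT (Y NOR W)
De Morgan's: NOT(AND of terms) = OR of negations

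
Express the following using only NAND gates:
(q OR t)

((q NAND q) NAND (t NAND t))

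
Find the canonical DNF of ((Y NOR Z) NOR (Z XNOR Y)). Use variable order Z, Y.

(NOT Z AND Y) OR (Z AND NOT Y)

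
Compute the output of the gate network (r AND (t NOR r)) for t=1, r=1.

Substituting: (1 AND (1 NOR 1))
= 0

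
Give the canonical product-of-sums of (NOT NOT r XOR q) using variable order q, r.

ΠM(0, 3) = (q OR r) AND (NOT q OR NOT r)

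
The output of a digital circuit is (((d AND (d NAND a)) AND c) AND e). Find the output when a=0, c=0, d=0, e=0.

Substituting: (((0 AND (0 NAND 0)) AND 0) AND 0)
= 0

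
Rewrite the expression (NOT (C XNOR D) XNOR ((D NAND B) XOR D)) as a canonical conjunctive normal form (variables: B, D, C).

(B OR D OR C) AND (B OR NOT D OR C) AND (NOT B OR D OR C) AND (NOT B OR NOT D OR NOT C)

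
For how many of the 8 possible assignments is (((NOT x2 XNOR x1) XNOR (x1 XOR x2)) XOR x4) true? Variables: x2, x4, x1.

Satisfying assignments: (0,0,0), (0,0,1), (1,0,0), (1,0,1)
Count: 4 out of 8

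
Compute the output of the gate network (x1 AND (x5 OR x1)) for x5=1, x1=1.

Substituting: (1 AND (1 OR 1))
= 1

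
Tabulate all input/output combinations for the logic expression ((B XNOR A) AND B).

B | A | Output
--------------
0 | 0 | 0
0 | 1 | 0
1 | 0 | 0
1 | 1 | 1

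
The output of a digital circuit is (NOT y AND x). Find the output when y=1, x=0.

Substituting: (NOT 1 AND 0)
= 0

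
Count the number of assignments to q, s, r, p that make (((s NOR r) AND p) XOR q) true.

Satisfying assignments: (0,0,0,1), (1,0,0,0), (1,0,1,0), (1,0,1,1), (1,1,0,0), (1,1,0,1), (1,1,1,0), (1,1,1,1)
Count: 8 out of 16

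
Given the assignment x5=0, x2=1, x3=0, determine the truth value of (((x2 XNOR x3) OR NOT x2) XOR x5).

Substituting: (((1 XNOR 0) OR NOT 1) XOR 0)
= 0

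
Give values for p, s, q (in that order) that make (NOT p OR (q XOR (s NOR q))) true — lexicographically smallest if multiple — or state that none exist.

p=0, s=0, q=0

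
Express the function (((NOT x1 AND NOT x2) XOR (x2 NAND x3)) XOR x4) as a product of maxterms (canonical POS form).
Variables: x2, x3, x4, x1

ΠM(0, 3, 4, 7, 10, 11, 12, 13) = (x2 OR x3 OR x4 OR x1) AND (x2 OR x3 OR NOT x4 OR NOT x1) AND (x2 OR NOT x3 OR x4 OR x1) AND (x2 OR NOT x3 OR NOT x4 OR NOT x1) AND (NOT x2 OR x3 OR NOT x4 OR x1) AND (NOT x2 OR x3 OR NOT x4 OR NOT x1) AND (NOT x2 OR NOT x3 OR x4 OR x1) AND (NOT x2 OR NOT x3 OR x4 OR NOT x1)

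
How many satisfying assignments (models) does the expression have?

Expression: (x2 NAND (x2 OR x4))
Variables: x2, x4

Satisfying assignments: (0,0), (0,1)
Count: 2 out of 4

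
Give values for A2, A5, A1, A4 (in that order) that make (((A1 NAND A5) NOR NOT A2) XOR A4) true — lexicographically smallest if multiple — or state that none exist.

A2=0, A5=0, A1=0, A4=1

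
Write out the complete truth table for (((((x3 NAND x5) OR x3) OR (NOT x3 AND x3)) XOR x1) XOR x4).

x1 | x5 | x3 | x4 | Output
--------------------------
0 | 0 | 0 | 0 | 1
0 | 0 | 0 | 1 | 0
0 | 0 | 1 | 0 | 1
0 | 0 | 1 | 1 | 0
0 | 1 | 0 | 0 | 1
0 | 1 | 0 | 1 | 0
0 | 1 | 1 | 0 | 1
0 | 1 | 1 | 1 | 0
1 | 0 | 0 | 0 | 0
1 | 0 | 0 | 1 | 1
1 | 0 | 1 | 0 | 0
1 | 0 | 1 | 1 | 1
1 | 1 | 0 | 0 | 0
1 | 1 | 0 | 1 | 1
1 | 1 | 1 | 0 | 0
1 | 1 | 1 | 1 | 1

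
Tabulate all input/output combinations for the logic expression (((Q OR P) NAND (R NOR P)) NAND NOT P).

R | Q | P | Output
------------------
0 | 0 | 0 | 0
0 | 0 | 1 | 1
0 | 1 | 0 | 1
0 | 1 | 1 | 1
1 | 0 | 0 | 0
1 | 0 | 1 | 1
1 | 1 | 0 | 0
1 | 1 | 1 | 1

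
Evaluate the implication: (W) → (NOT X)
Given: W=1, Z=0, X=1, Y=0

Antecedent (W) = 1; consequent (NOT X) = 0.
1 → 0 = 0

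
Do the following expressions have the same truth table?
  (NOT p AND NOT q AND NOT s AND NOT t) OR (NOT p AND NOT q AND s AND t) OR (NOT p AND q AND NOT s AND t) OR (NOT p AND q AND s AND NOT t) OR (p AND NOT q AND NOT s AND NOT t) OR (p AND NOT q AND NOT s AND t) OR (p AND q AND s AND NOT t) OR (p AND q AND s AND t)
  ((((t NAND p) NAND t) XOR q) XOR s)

Yes, they are equivalent — the two output columns agree on all 16 assignments:
p | q | s | t | Expression 1 | Expression 2
-------------------------------------------
0 | 0 | 0 | 0 | 1 | 1
0 | 0 | 0 | 1 | 0 | 0
0 | 0 | 1 | 0 | 0 | 0
0 | 0 | 1 | 1 | 1 | 1
0 | 1 | 0 | 0 | 0 | 0
0 | 1 | 0 | 1 | 1 | 1
0 | 1 | 1 | 0 | 1 | 1
0 | 1 | 1 | 1 | 0 | 0
1 | 0 | 0 | 0 | 1 | 1
1 | 0 | 0 | 1 | 1 | 1
1 | 0 | 1 | 0 | 0 | 0
1 | 0 | 1 | 1 | 0 | 0
1 | 1 | 0 | 0 | 0 | 0
1 | 1 | 0 | 1 | 0 | 0
1 | 1 | 1 | 0 | 1 | 1
1 | 1 | 1 | 1 | 1 | 1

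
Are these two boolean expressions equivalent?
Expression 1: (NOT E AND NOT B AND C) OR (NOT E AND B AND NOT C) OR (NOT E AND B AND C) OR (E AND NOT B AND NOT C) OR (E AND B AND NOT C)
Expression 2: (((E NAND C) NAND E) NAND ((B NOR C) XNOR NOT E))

Yes, they are equivalent — the two output columns agree on all 8 assignments:
E | B | C | Expression 1 | Expression 2
---------------------------------------
0 | 0 | 0 | 0 | 0
0 | 0 | 1 | 1 | 1
0 | 1 | 0 | 1 | 1
0 | 1 | 1 | 1 | 1
1 | 0 | 0 | 1 | 1
1 | 0 | 1 | 0 | 0
1 | 1 | 0 | 1 | 1
1 | 1 | 1 | 0 | 0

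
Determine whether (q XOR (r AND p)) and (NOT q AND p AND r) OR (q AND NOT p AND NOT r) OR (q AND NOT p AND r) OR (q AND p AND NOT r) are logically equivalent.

Yes, they are equivalent — the two output columns agree on all 8 assignments:
q | p | r | Expression 1 | Expression 2
---------------------------------------
0 | 0 | 0 | 0 | 0
0 | 0 | 1 | 0 | 0
0 | 1 | 0 | 0 | 0
0 | 1 | 1 | 1 | 1
1 | 0 | 0 | 1 | 1
1 | 0 | 1 | 1 | 1
1 | 1 | 0 | 1 | 1
1 | 1 | 1 | 0 | 0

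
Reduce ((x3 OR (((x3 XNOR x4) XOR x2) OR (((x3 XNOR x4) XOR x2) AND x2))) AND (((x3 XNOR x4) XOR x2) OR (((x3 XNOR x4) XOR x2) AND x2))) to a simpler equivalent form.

By absorption (E AND (E OR v) = E) then absorption (E OR (E AND v) = E):
= ((x3 XNOR x4) XOR x2)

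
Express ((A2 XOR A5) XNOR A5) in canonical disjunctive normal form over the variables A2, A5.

(NOT A2 AND NOT A5) OR (NOT A2 AND A5)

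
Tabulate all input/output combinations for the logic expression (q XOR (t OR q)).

q | t | Output
--------------
0 | 0 | 0
0 | 1 | 1
1 | 0 | 0
1 | 1 | 0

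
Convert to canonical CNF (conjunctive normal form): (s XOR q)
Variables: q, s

(q OR s) AND (NOT q OR NOT s)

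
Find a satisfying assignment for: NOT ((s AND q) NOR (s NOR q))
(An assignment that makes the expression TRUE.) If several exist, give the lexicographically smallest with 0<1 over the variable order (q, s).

q=0, s=0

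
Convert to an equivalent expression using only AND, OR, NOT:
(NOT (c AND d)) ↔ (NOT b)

((NOT (c AND d)) AND (NOT b)) OR ((c AND d) AND b)
(Biconditional = both true or both false)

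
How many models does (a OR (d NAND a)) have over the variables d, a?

Satisfying assignments: (0,0), (0,1), (1,0), (1,1)
Count: 4 out of 4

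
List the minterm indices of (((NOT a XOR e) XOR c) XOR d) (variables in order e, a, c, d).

Σm(0, 3, 5, 6, 9, 10, 12, 15) = (NOT e AND NOT a AND NOT c AND NOT d) OR (NOT e AND NOT a AND c AND d) OR (NOT e AND a AND NOT c AND d) OR (NOT e AND a AND c AND NOT d) OR (e AND NOT a AND NOT c AND d) OR (e AND NOT a AND c AND NOT d) OR (e AND a AND NOT c AND NOT d) OR (e AND a AND c AND d)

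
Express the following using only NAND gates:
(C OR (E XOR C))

((C NAND C) NAND (((E NAND (E NAND C)) NAND (C NAND (E NAND C))) NAND ((E NAND (E NAND C)) NAND (C NAND (E NAND C)))))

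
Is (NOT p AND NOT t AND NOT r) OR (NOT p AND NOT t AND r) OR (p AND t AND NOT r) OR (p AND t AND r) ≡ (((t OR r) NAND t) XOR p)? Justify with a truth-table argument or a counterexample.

Yes, they are equivalent — the two output columns agree on all 8 assignments:
p | t | r | Expression 1 | Expression 2
---------------------------------------
0 | 0 | 0 | 1 | 1
0 | 0 | 1 | 1 | 1
0 | 1 | 0 | 0 | 0
0 | 1 | 1 | 0 | 0
1 | 0 | 0 | 0 | 0
1 | 0 | 1 | 0 | 0
1 | 1 | 0 | 1 | 1
1 | 1 | 1 | 1 | 1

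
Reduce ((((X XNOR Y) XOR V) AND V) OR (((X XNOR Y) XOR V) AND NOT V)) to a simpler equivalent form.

By distribution ((E AND v) OR (E AND NOT v) = E):
= ((X XNOR Y) XOR V)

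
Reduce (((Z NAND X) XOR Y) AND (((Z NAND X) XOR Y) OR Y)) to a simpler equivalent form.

By absorption (E AND (E OR v) = E):
= ((Z NAND X) XOR Y)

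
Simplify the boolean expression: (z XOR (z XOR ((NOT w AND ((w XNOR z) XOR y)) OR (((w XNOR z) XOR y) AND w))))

By XOR self-cancellation ((E XOR v) XOR v = E) then distribution ((E AND v) OR (E AND NOT v) = E):
= ((w XNOR z) XOR y)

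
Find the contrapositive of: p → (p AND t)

Contrapositive: NOT (p AND t) → NOT p
Note: A statement and its contrapositive are logically equivalent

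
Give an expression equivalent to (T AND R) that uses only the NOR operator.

((T NOR T) NOR (R NOR R))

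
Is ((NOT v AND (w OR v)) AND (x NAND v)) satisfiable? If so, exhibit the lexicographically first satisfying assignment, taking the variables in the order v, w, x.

v=0, w=1, x=0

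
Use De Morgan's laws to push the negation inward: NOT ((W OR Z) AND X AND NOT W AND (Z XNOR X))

NOT (W OR Z) OR NOT X OR W OR NOT (Z XNOR X)
De Morgan's: NOT(AND of terms) = OR of negations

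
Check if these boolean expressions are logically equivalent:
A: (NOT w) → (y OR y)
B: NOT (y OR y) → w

Yes, Contrapositive is always equivalent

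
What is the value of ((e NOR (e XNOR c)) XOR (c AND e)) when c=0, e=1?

Substituting: ((1 NOR (1 XNOR 0)) XOR (0 AND 1))
= 0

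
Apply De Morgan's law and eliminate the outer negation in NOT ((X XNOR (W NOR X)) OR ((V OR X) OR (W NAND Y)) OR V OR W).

NOT (X XNOR (W NOR X)) AND NOT ((V OR X) OR (W NAND Y)) AND NOT V AND NOT W
De Morgan's: NOT(OR of terms) = AND of negations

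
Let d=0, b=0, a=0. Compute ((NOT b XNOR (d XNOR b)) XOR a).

Substituting: ((NOT 0 XNOR (0 XNOR 0)) XOR 0)
= 1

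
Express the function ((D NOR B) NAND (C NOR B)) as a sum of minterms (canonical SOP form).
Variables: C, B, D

Σm(1, 2, 3, 4, 5, 6, 7) = (NOT C AND NOT B AND D) OR (NOT C AND B AND NOT D) OR (NOT C AND B AND D) OR (C AND NOT B AND NOT D) OR (C AND NOT B AND D) OR (C AND B AND NOT D) OR (C AND B AND D)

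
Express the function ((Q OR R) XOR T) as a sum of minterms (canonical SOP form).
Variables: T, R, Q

Σm(1, 2, 3, 4) = (NOT T AND NOT R AND Q) OR (NOT T AND R AND NOT Q) OR (NOT T AND R AND Q) OR (T AND NOT R AND NOT Q)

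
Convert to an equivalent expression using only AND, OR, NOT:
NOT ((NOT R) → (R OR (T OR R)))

(NOT R) AND NOT (R OR (T OR R))
(Negated implication: NOT(A → B) = A AND NOT B)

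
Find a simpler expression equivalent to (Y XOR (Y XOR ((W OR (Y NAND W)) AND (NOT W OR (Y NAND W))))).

By XOR self-cancellation ((E XOR v) XOR v = E) then distribution ((E OR v) AND (E OR NOT v) = E):
= (Y NAND W)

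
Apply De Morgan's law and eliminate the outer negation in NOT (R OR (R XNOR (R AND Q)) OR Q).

NOT R AND NOT (R XNOR (R AND Q)) AND NOT Q
De Morgan's: NOT(OR of terms) = AND of negations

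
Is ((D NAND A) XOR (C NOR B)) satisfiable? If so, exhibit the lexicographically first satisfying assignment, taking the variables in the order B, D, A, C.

B=0, D=0, A=0, C=1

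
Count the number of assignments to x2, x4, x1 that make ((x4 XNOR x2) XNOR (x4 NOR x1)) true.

Satisfying assignments: (0,0,0), (0,1,0), (0,1,1), (1,0,1)
Count: 4 out of 8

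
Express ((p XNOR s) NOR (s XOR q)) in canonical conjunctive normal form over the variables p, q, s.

(p OR q OR s) AND (p OR q OR NOT s) AND (p OR NOT q OR s) AND (NOT p OR q OR NOT s) AND (NOT p OR NOT q OR s) AND (NOT p OR NOT q OR NOT s)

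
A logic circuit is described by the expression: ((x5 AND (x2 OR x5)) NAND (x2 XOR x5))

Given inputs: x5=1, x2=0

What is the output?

Substituting: ((1 AND (0 OR 1)) NAND (0 XOR 1))
= 0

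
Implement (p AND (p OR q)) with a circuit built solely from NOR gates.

((p NOR p) NOR (((p NOR q) NOR (p NOR q)) NOR ((p NOR q) NOR (p NOR q))))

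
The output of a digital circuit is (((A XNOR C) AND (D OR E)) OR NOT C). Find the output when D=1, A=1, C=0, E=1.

Substituting: (((1 XNOR 0) AND (1 OR 1)) OR NOT 0)
= 1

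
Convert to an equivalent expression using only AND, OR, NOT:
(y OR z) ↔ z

((y OR z) AND z) OR (NOT (y OR z) AND NOT z)
(Biconditional = both true or both false)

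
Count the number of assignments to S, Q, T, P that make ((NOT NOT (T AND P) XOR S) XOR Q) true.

Satisfying assignments: (0,0,1,1), (0,1,0,0), (0,1,0,1), (0,1,1,0), (1,0,0,0), (1,0,0,1), (1,0,1,0), (1,1,1,1)
Count: 8 out of 16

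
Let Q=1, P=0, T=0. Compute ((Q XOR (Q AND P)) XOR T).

Substituting: ((1 XOR (1 AND 0)) XOR 0)
= 1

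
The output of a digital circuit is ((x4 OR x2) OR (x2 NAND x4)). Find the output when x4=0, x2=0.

Substituting: ((0 OR 0) OR (0 NAND 0))
= 1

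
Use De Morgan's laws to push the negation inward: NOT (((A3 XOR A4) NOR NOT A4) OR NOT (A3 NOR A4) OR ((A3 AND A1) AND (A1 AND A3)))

NOT ((A3 XOR A4) NOR NOT A4) AND (A3 NOR A4) AND NOT ((A3 AND A1) AND (A1 AND A3))
De Morgan's: NOT(OR of terms) = AND of negations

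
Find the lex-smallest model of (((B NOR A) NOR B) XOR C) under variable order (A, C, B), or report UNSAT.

A=0, C=1, B=0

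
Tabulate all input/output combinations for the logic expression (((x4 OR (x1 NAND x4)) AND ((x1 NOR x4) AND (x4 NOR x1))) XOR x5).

x5 | x1 | x4 | Output
---------------------
0 | 0 | 0 | 1
0 | 0 | 1 | 0
0 | 1 | 0 | 0
0 | 1 | 1 | 0
1 | 0 | 0 | 0
1 | 0 | 1 | 1
1 | 1 | 0 | 1
1 | 1 | 1 | 1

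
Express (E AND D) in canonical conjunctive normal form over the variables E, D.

(E OR D) AND (E OR NOT D) AND (NOT E OR D)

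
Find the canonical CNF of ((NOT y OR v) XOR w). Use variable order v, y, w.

(v OR y OR NOT w) AND (v OR NOT y OR w) AND (NOT v OR y OR NOT w) AND (NOT v OR NOT y OR NOT w)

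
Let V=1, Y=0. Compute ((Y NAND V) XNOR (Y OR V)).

Substituting: ((0 NAND 1) XNOR (0 OR 1))
= 1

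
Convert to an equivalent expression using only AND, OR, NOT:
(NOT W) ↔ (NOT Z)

((NOT W) AND (NOT Z)) OR (W AND Z)
(Biconditional = both true or both false)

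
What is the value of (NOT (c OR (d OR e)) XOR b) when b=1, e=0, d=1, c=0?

Substituting: (NOT (0 OR (1 OR 0)) XOR 1)
= 1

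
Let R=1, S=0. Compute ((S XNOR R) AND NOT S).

Substituting: ((0 XNOR 1) AND NOT 0)
= 0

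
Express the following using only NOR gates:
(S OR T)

((S NOR T) NOR (S NOR T))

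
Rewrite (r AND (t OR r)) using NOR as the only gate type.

((r NOR r) NOR (((t NOR r) NOR (t NOR r)) NOR ((t NOR r) NOR (t NOR r))))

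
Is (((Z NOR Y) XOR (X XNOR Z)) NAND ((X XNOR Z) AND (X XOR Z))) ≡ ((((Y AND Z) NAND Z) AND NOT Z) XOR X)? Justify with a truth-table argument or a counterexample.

No. Counterexample: with X=0, Y=0, Z=1, Expression 1 = 1 but Expression 2 = 0.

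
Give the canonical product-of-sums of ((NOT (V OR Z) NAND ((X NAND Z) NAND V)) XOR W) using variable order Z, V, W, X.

ΠM(0, 1, 6, 7, 10, 11, 14, 15) = (Z OR V OR W OR X) AND (Z OR V OR W OR NOT X) AND (Z OR NOT V OR NOT W OR X) AND (Z OR NOT V OR NOT W OR NOT X) AND (NOT Z OR V OR NOT W OR X) AND (NOT Z OR V OR NOT W OR NOT X) AND (NOT Z OR NOT V OR NOT W OR X) AND (NOT Z OR NOT V OR NOT W OR NOT X)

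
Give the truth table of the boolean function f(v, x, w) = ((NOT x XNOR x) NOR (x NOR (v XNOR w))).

v | x | w | Output
------------------
0 | 0 | 0 | 1
0 | 0 | 1 | 0
0 | 1 | 0 | 1
0 | 1 | 1 | 1
1 | 0 | 0 | 0
1 | 0 | 1 | 1
1 | 1 | 0 | 1
1 | 1 | 1 | 1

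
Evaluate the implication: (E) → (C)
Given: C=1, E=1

Antecedent (E) = 1; consequent (C) = 1.
1 → 1 = 1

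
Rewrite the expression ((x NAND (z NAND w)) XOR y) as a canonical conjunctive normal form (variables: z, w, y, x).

(z OR w OR y OR NOT x) AND (z OR w OR NOT y OR x) AND (z OR NOT w OR y OR NOT x) AND (z OR NOT w OR NOT y OR x) AND (NOT z OR w OR y OR NOT x) AND (NOT z OR w OR NOT y OR x) AND (NOT z OR NOT w OR NOT y OR x) AND (NOT z OR NOT w OR NOT y OR NOT x)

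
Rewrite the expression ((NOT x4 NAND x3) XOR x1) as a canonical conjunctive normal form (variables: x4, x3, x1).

(x4 OR x3 OR NOT x1) AND (x4 OR NOT x3 OR x1) AND (NOT x4 OR x3 OR NOT x1) AND (NOT x4 OR NOT x3 OR NOT x1)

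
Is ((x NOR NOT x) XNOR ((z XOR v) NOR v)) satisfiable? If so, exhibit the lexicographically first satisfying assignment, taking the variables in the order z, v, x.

z=0, v=1, x=0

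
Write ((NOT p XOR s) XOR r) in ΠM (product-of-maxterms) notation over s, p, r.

ΠM(1, 2, 4, 7) = (s OR p OR NOT r) AND (s OR NOT p OR r) AND (NOT s OR p OR r) AND (NOT s OR NOT p OR NOT r)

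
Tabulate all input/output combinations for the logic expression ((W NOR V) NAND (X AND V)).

X | V | W | Output
------------------
0 | 0 | 0 | 1
0 | 0 | 1 | 1
0 | 1 | 0 | 1
0 | 1 | 1 | 1
1 | 0 | 0 | 1
1 | 0 | 1 | 1
1 | 1 | 0 | 1
1 | 1 | 1 | 1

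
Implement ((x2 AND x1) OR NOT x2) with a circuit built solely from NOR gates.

((((x2 NOR x2) NOR (x1 NOR x1)) NOR (x2 NOR x2)) NOR (((x2 NOR x2) NOR (x1 NOR x1)) NOR (x2 NOR x2)))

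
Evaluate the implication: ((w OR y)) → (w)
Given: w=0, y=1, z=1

Antecedent ((w OR y)) = 1; consequent (w) = 0.
1 → 0 = 0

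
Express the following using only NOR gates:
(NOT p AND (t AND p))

(((p NOR p) NOR (p NOR p)) NOR (((t NOR t) NOR (p NOR p)) NOR ((t NOR t) NOR (p NOR p))))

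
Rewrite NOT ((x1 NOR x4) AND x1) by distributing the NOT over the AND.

NOT (x1 NOR x4) OR NOT x1
De Morgan's: NOT(AND of terms) = OR of negations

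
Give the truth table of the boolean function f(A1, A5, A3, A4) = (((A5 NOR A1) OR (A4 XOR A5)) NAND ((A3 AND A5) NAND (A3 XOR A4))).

A1 | A5 | A3 | A4 | Output
--------------------------
0 | 0 | 0 | 0 | 0
0 | 0 | 0 | 1 | 0
0 | 0 | 1 | 0 | 0
0 | 0 | 1 | 1 | 0
0 | 1 | 0 | 0 | 0
0 | 1 | 0 | 1 | 1
0 | 1 | 1 | 0 | 1
0 | 1 | 1 | 1 | 1
1 | 0 | 0 | 0 | 1
1 | 0 | 0 | 1 | 0
1 | 0 | 1 | 0 | 1
1 | 0 | 1 | 1 | 0
1 | 1 | 0 | 0 | 0
1 | 1 | 0 | 1 | 1
1 | 1 | 1 | 0 | 1
1 | 1 | 1 | 1 | 1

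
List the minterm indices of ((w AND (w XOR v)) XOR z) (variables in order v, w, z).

Σm(1, 2, 5, 7) = (NOT v AND NOT w AND z) OR (NOT v AND w AND NOT z) OR (v AND NOT w AND z) OR (v AND w AND z)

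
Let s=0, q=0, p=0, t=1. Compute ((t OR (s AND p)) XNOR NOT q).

Substituting: ((1 OR (0 AND 0)) XNOR NOT 0)
= 1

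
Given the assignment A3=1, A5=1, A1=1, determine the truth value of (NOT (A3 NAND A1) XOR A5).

Substituting: (NOT (1 NAND 1) XOR 1)
= 0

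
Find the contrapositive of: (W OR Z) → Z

Contrapositive: NOT Z → NOT (W OR Z)
Note: A statement and its contrapositive are logically equivalent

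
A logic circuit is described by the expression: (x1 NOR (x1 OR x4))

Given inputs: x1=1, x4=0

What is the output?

Substituting: (1 NOR (1 OR 0))
= 0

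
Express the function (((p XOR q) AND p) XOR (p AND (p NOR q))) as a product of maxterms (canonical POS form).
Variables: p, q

ΠM(0, 1, 3) = (p OR q) AND (p OR NOT q) AND (NOT p OR NOT q)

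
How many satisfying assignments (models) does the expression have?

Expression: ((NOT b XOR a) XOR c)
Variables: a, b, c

Satisfying assignments: (0,0,0), (0,1,1), (1,0,1), (1,1,0)
Count: 4 out of 8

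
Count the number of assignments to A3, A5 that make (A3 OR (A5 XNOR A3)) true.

Satisfying assignments: (0,0), (1,0), (1,1)
Count: 3 out of 4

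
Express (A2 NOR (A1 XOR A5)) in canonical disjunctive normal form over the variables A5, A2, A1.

(NOT A5 AND NOT A2 AND NOT A1) OR (A5 AND NOT A2 AND A1)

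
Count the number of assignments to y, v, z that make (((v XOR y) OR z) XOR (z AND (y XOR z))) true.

Satisfying assignments: (0,1,0), (1,0,0), (1,0,1), (1,1,1)
Count: 4 out of 8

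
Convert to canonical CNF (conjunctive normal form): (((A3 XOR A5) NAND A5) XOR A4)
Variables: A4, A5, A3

(A4 OR NOT A5 OR A3) AND (NOT A4 OR A5 OR A3) AND (NOT A4 OR A5 OR NOT A3) AND (NOT A4 OR NOT A5 OR NOT A3)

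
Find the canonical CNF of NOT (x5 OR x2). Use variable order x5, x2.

(x5 OR NOT x2) AND (NOT x5 OR x2) AND (NOT x5 OR NOT x2)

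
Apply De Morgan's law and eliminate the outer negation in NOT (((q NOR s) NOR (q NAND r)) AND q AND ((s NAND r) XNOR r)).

NOT ((q NOR s) NOR (q NAND r)) OR NOT q OR NOT ((s NAND r) XNOR r)
De Morgan's: NOT(AND of terms) = OR of negations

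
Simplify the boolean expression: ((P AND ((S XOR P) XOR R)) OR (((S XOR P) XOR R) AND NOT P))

By distribution ((E AND v) OR (E AND NOT v) = E):
= ((S XOR P) XOR R)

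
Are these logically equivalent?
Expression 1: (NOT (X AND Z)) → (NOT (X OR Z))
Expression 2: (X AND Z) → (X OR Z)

No, Inverse is not equivalent to original (counterexample: Z=0, X=1)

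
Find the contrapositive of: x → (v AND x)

Contrapositive: NOT (v AND x) → NOT x
Note: A statement and its contrapositive are logically equivalent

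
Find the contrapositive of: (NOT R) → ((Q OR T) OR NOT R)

Contrapositive: NOT ((Q OR T) OR NOT R) → R
Note: A statement and its contrapositive are logically equivalent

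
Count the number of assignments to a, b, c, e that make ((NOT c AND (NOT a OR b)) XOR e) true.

Satisfying assignments: (0,0,0,0), (0,0,1,1), (0,1,0,0), (0,1,1,1), (1,0,0,1), (1,0,1,1), (1,1,0,0), (1,1,1,1)
Count: 8 out of 16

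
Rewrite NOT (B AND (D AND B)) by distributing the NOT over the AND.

NOT B OR NOT (D AND B)
De Morgan's: NOT(AND of terms) = OR of negations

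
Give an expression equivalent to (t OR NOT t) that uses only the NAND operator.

((t NAND t) NAND ((t NAND t) NAND (t NAND t)))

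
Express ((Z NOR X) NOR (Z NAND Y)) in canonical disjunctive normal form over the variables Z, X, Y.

(Z AND NOT X AND Y) OR (Z AND X AND Y)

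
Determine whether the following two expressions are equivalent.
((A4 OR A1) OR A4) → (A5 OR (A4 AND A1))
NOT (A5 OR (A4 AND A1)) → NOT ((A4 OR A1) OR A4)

Yes, Contrapositive is always equivalent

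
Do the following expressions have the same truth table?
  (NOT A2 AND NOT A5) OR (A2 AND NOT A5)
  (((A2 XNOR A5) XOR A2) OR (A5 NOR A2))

Yes, they are equivalent — the two output columns agree on all 4 assignments:
A2 | A5 | Expression 1 | Expression 2
-------------------------------------
0 | 0 | 1 | 1
0 | 1 | 0 | 0
1 | 0 | 1 | 1
1 | 1 | 0 | 0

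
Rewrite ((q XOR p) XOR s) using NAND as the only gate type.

((((q NAND (q NAND p)) NAND (p NAND (q NAND p))) NAND (((q NAND (q NAND p)) NAND (p NAND (q NAND p))) NAND s)) NAND (s NAND (((q NAND (q NAND p)) NAND (p NAND (q NAND p))) NAND s)))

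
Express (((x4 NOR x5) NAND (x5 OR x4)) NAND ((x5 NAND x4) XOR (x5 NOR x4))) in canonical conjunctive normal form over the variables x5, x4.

(x5 OR NOT x4) AND (NOT x5 OR x4)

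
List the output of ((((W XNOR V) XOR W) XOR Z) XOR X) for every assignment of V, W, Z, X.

V | W | Z | X | Output
----------------------
0 | 0 | 0 | 0 | 1
0 | 0 | 0 | 1 | 0
0 | 0 | 1 | 0 | 0
0 | 0 | 1 | 1 | 1
0 | 1 | 0 | 0 | 1
0 | 1 | 0 | 1 | 0
0 | 1 | 1 | 0 | 0
0 | 1 | 1 | 1 | 1
1 | 0 | 0 | 0 | 0
1 | 0 | 0 | 1 | 1
1 | 0 | 1 | 0 | 1
1 | 0 | 1 | 1 | 0
1 | 1 | 0 | 0 | 0
1 | 1 | 0 | 1 | 1
1 | 1 | 1 | 0 | 1
1 | 1 | 1 | 1 | 0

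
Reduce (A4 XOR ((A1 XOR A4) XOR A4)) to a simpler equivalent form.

By XOR self-cancellation ((E XOR v) XOR v = E):
= (A1 XOR A4)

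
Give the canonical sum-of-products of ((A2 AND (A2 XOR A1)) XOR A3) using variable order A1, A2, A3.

Σm(1, 2, 5, 7) = (NOT A1 AND NOT A2 AND A3) OR (NOT A1 AND A2 AND NOT A3) OR (A1 AND NOT A2 AND A3) OR (A1 AND A2 AND A3)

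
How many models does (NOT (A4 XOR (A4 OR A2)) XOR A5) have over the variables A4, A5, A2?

Satisfying assignments: (0,0,0), (0,1,1), (1,0,0), (1,0,1)
Count: 4 out of 8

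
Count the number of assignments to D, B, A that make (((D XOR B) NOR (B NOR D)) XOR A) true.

Satisfying assignments: (0,0,1), (0,1,1), (1,0,1), (1,1,0)
Count: 4 out of 8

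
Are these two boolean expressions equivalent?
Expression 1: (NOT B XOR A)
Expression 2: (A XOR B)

No. Counterexample: with B=0, A=0, Expression 1 = 1 but Expression 2 = 0.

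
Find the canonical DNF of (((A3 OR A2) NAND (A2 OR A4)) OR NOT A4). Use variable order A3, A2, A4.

(NOT A3 AND NOT A2 AND NOT A4) OR (NOT A3 AND NOT A2 AND A4) OR (NOT A3 AND A2 AND NOT A4) OR (A3 AND NOT A2 AND NOT A4) OR (A3 AND A2 AND NOT A4)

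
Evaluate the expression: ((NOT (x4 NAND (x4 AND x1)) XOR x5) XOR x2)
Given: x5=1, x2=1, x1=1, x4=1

Substituting: ((NOT (1 NAND (1 AND 1)) XOR 1) XOR 1)
= 1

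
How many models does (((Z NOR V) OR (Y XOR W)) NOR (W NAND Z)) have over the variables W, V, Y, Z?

Satisfying assignments: (1,0,1,1), (1,1,1,1)
Count: 2 out of 16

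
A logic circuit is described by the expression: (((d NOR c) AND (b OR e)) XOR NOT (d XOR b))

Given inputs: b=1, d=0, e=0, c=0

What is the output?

Substituting: (((0 NOR 0) AND (1 OR 0)) XOR NOT (0 XOR 1))
= 1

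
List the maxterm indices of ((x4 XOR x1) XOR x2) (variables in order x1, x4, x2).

ΠM(0, 3, 5, 6) = (x1 OR x4 OR x2) AND (x1 OR NOT x4 OR NOT x2) AND (NOT x1 OR x4 OR NOT x2) AND (NOT x1 OR NOT x4 OR x2)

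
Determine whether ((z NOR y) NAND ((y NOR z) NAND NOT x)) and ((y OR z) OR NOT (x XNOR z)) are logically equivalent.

No. Counterexample: with y=0, z=0, x=0, Expression 1 = 1 but Expression 2 = 0.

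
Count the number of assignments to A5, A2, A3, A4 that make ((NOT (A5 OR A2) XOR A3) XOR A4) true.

Satisfying assignments: (0,0,0,0), (0,0,1,1), (0,1,0,1), (0,1,1,0), (1,0,0,1), (1,0,1,0), (1,1,0,1), (1,1,1,0)
Count: 8 out of 16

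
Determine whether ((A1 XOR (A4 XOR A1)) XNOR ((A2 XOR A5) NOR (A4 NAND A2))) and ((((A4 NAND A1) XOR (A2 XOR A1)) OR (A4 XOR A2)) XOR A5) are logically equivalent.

No. Counterexample: with A4=0, A2=0, A5=0, A1=1, Expression 1 = 1 but Expression 2 = 0.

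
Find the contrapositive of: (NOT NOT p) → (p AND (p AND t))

Contrapositive: NOT (p AND (p AND t)) → NOT p
Note: A statement and its contrapositive are logically equivalent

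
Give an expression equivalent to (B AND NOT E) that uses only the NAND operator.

((B NAND (E NAND E)) NAND (B NAND (E NAND E)))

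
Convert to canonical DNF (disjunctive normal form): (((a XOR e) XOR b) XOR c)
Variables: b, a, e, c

(NOT b AND NOT a AND NOT e AND c) OR (NOT b AND NOT a AND e AND NOT c) OR (NOT b AND a AND NOT e AND NOT c) OR (NOT b AND a AND e AND c) OR (b AND NOT a AND NOT e AND NOT c) OR (b AND NOT a AND e AND c) OR (b AND a AND NOT e AND c) OR (b AND a AND e AND NOT c)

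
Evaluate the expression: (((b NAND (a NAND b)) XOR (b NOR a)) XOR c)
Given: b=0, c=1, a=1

Substituting: (((0 NAND (1 NAND 0)) XOR (0 NOR 1)) XOR 1)
= 0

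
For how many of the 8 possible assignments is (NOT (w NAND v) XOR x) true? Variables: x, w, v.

Satisfying assignments: (0,1,1), (1,0,0), (1,0,1), (1,1,0)
Count: 4 out of 8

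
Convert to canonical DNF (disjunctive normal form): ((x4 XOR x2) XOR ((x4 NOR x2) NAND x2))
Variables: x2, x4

(NOT x2 AND NOT x4) OR (x2 AND x4)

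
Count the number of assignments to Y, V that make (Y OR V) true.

Satisfying assignments: (0,1), (1,0), (1,1)
Count: 3 out of 4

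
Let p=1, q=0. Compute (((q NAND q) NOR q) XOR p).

Substituting: (((0 NAND 0) NOR 0) XOR 1)
= 1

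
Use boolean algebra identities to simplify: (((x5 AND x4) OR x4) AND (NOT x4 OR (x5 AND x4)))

By distribution ((E OR v) AND (E OR NOT v) = E):
= (x5 AND x4)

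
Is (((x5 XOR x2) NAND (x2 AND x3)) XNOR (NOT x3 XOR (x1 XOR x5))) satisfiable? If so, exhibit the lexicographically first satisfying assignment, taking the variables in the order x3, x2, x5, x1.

x3=0, x2=0, x5=0, x1=0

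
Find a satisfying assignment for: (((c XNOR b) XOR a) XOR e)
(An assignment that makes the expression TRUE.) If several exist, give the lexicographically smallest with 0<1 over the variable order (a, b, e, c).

a=0, b=0, e=0, c=0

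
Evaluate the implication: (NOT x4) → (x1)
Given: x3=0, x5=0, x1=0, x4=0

Antecedent (NOT x4) = 1; consequent (x1) = 0.
1 → 0 = 0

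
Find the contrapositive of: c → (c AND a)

Contrapositive: NOT (c AND a) → NOT c
Note: A statement and its contrapositive are logically equivalent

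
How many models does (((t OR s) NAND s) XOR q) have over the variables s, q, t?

Satisfying assignments: (0,0,0), (0,0,1), (1,1,0), (1,1,1)
Count: 4 out of 8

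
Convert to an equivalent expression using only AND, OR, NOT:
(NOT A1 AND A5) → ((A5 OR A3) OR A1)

NOT (NOT A1 AND A5) OR ((A5 OR A3) OR A1)
(Implication elimination: A → B = NOT A OR B)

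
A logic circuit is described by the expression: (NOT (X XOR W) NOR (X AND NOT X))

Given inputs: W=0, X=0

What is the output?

Substituting: (NOT (0 XOR 0) NOR (0 AND NOT 0))
= 0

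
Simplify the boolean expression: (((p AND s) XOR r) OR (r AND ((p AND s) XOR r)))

By absorption (E OR (E AND v) = E):
= ((p AND s) XOR r)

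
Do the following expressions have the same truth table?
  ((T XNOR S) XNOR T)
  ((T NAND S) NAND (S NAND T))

No. Counterexample: with T=0, S=1, Expression 1 = 1 but Expression 2 = 0.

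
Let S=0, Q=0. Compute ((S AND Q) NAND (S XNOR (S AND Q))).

Substituting: ((0 AND 0) NAND (0 XNOR (0 AND 0)))
= 1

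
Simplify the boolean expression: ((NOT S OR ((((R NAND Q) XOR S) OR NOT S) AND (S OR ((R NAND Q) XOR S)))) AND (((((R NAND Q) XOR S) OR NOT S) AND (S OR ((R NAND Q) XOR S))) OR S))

By distribution ((E OR v) AND (E OR NOT v) = E) then distribution ((E OR v) AND (E OR NOT v) = E):
= ((R NAND Q) XOR S)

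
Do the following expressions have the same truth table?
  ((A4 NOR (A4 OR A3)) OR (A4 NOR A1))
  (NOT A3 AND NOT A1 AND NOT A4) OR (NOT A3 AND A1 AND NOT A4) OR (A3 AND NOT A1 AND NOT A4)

Yes, they are equivalent — the two output columns agree on all 8 assignments:
A3 | A1 | A4 | Expression 1 | Expression 2
------------------------------------------
0 | 0 | 0 | 1 | 1
0 | 0 | 1 | 0 | 0
0 | 1 | 0 | 1 | 1
0 | 1 | 1 | 0 | 0
1 | 0 | 0 | 1 | 1
1 | 0 | 1 | 0 | 0
1 | 1 | 0 | 0 | 0
1 | 1 | 1 | 0 | 0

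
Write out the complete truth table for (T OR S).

S | T | Output
--------------
0 | 0 | 0
0 | 1 | 1
1 | 0 | 1
1 | 1 | 1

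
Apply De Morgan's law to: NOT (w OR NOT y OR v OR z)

NOT w AND y AND NOT v AND NOT z
De Morgan's: NOT(OR of terms) = AND of negations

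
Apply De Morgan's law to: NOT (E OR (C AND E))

NOT E AND NOT (C AND E)
De Morgan's: NOT(OR of terms) = AND of negations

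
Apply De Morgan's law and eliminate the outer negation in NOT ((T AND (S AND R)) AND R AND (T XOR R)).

NOT (T AND (S AND R)) OR NOT R OR NOT (T XOR R)
De Morgan's: NOT(AND of terms) = OR of negations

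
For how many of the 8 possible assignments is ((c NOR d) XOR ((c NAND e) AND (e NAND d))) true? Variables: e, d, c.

Satisfying assignments: (0,0,1), (0,1,0), (0,1,1)
Count: 3 out of 8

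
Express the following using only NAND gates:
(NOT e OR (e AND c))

(((e NAND e) NAND (e NAND e)) NAND (((e NAND c) NAND (e NAND c)) NAND ((e NAND c) NAND (e NAND c))))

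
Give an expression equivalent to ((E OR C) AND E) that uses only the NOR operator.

((((E NOR C) NOR (E NOR C)) NOR ((E NOR C) NOR (E NOR C))) NOR (E NOR E))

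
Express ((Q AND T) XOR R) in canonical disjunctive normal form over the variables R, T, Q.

(NOT R AND T AND Q) OR (R AND NOT T AND NOT Q) OR (R AND NOT T AND Q) OR (R AND T AND NOT Q)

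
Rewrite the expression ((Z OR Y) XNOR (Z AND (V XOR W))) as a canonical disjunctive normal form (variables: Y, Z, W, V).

(NOT Y AND NOT Z AND NOT W AND NOT V) OR (NOT Y AND NOT Z AND NOT W AND V) OR (NOT Y AND NOT Z AND W AND NOT V) OR (NOT Y AND NOT Z AND W AND V) OR (NOT Y AND Z AND NOT W AND V) OR (NOT Y AND Z AND W AND NOT V) OR (Y AND Z AND NOT W AND V) OR (Y AND Z AND W AND NOT V)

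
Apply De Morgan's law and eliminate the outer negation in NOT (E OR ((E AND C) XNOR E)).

NOT E AND NOT ((E AND C) XNOR E)
De Morgan's: NOT(OR of terms) = AND of negations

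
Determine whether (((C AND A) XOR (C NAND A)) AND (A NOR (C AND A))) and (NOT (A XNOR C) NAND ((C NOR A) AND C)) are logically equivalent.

No. Counterexample: with C=0, A=1, Expression 1 = 0 but Expression 2 = 1.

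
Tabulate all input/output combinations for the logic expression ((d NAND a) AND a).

a | d | Output
--------------
0 | 0 | 0
0 | 1 | 0
1 | 0 | 1
1 | 1 | 0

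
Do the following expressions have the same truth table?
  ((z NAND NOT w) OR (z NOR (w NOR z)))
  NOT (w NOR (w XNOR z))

Yes, they are equivalent — the two output columns agree on all 4 assignments:
z | w | Expression 1 | Expression 2
-----------------------------------
0 | 0 | 1 | 1
0 | 1 | 1 | 1
1 | 0 | 0 | 0
1 | 1 | 1 | 1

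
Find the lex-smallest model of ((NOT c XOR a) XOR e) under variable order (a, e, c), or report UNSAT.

a=0, e=0, c=0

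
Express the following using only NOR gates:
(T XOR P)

((((T NOR P) NOR (T NOR P)) NOR ((T NOR P) NOR (T NOR P))) NOR ((((T NOR T) NOR (P NOR P)) NOR ((T NOR T) NOR (P NOR P))) NOR (((T NOR T) NOR (P NOR P)) NOR ((T NOR T) NOR (P NOR P)))))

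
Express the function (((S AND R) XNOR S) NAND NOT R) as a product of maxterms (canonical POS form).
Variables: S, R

ΠM(0) = (S OR R)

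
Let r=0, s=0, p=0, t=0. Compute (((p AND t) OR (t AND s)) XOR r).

Substituting: (((0 AND 0) OR (0 AND 0)) XOR 0)
= 0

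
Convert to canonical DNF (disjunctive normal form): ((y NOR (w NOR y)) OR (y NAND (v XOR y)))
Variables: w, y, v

(NOT w AND NOT y AND NOT v) OR (NOT w AND NOT y AND v) OR (NOT w AND y AND v) OR (w AND NOT y AND NOT v) OR (w AND NOT y AND v) OR (w AND y AND v)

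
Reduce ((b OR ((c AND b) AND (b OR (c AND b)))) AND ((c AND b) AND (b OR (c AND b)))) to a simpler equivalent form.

By absorption (E AND (E OR v) = E) then absorption (E AND (E OR v) = E):
= (c AND b)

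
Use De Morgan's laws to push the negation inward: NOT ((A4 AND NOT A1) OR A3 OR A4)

NOT (A4 AND NOT A1) AND NOT A3 AND NOT A4
De Morgan's: NOT(OR of terms) = AND of negations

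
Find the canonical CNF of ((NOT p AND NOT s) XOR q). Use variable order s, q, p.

(s OR q OR NOT p) AND (s OR NOT q OR p) AND (NOT s OR q OR p) AND (NOT s OR q OR NOT p)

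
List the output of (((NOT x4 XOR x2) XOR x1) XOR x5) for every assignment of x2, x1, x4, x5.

x2 | x1 | x4 | x5 | Output
--------------------------
0 | 0 | 0 | 0 | 1
0 | 0 | 0 | 1 | 0
0 | 0 | 1 | 0 | 0
0 | 0 | 1 | 1 | 1
0 | 1 | 0 | 0 | 0
0 | 1 | 0 | 1 | 1
0 | 1 | 1 | 0 | 1
0 | 1 | 1 | 1 | 0
1 | 0 | 0 | 0 | 0
1 | 0 | 0 | 1 | 1
1 | 0 | 1 | 0 | 1
1 | 0 | 1 | 1 | 0
1 | 1 | 0 | 0 | 1
1 | 1 | 0 | 1 | 0
1 | 1 | 1 | 0 | 0
1 | 1 | 1 | 1 | 1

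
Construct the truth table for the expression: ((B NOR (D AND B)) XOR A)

B | A | D | Output
------------------
0 | 0 | 0 | 1
0 | 0 | 1 | 1
0 | 1 | 0 | 0
0 | 1 | 1 | 0
1 | 0 | 0 | 0
1 | 0 | 1 | 0
1 | 1 | 0 | 1
1 | 1 | 1 | 1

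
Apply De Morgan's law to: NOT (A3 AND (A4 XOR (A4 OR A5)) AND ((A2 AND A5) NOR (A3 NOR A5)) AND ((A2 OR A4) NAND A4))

NOT A3 OR NOT (A4 XOR (A4 OR A5)) OR NOT ((A2 AND A5) NOR (A3 NOR A5)) OR NOT ((A2 OR A4) NAND A4)
De Morgan's: NOT(AND of terms) = OR of negations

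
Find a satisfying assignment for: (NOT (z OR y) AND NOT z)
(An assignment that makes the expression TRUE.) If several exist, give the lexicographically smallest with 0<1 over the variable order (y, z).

y=0, z=0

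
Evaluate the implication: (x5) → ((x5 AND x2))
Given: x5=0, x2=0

Antecedent (x5) = 0; consequent ((x5 AND x2)) = 0.
0 → 0 = 1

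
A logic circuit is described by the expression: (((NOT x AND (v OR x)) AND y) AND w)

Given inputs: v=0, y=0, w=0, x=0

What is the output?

Substituting: (((NOT 0 AND (0 OR 0)) AND 0) AND 0)
= 0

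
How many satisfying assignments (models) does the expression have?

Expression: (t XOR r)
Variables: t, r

Satisfying assignments: (0,1), (1,0)
Count: 2 out of 4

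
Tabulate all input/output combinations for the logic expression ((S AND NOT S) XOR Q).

S | Q | Output
--------------
0 | 0 | 0
0 | 1 | 1
1 | 0 | 0
1 | 1 | 1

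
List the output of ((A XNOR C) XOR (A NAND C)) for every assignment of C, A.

C | A | Output
--------------
0 | 0 | 0
0 | 1 | 1
1 | 0 | 1
1 | 1 | 1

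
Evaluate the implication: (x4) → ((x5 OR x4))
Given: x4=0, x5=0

Antecedent (x4) = 0; consequent ((x5 OR x4)) = 0.
0 → 0 = 1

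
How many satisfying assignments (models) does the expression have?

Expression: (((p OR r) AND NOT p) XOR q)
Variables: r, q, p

Satisfying assignments: (0,1,0), (0,1,1), (1,0,0), (1,1,1)
Count: 4 out of 8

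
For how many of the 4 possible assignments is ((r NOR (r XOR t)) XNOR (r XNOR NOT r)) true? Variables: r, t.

Satisfying assignments: (0,1), (1,0), (1,1)
Count: 3 out of 4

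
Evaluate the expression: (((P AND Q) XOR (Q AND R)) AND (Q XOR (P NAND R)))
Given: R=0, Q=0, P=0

Substituting: (((0 AND 0) XOR (0 AND 0)) AND (0 XOR (0 NAND 0)))
= 0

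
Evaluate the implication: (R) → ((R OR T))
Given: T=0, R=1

Antecedent (R) = 1; consequent ((R OR T)) = 1.
1 → 1 = 1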